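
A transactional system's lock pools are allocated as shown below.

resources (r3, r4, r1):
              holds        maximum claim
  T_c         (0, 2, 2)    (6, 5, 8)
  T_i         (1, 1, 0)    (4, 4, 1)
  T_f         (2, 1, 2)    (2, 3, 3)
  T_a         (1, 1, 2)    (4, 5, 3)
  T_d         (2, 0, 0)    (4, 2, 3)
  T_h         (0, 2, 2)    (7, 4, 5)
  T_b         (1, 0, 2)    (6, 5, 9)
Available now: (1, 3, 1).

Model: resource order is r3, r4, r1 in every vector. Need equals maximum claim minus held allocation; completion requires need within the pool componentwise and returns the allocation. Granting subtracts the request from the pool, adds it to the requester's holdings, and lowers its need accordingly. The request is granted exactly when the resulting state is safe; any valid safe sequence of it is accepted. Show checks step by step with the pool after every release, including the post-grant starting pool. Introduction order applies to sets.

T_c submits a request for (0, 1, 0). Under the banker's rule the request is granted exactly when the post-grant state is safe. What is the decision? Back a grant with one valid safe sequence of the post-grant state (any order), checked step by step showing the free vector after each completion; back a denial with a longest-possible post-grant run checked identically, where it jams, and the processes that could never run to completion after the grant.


GRANT. The post-grant state is safe; one safe sequence: T_f, T_i, T_a, T_d, T_h, T_c, T_b.
Key observation: (1, 2, 1) free after granting still covers T_f first, and each release covers the next.
Step-by-step check of the post-grant state:
  pool = (1, 2, 1)
  run T_f (needs (0, 2, 1), free (1, 2, 1)); after release of (2, 1, 2) the pool is (3, 3, 3)
  run T_i (needs (3, 3, 1), free (3, 3, 3)); after release of (1, 1, 0) the pool is (4, 4, 3)
  run T_a (needs (3, 4, 1), free (4, 4, 3)); after release of (1, 1, 2) the pool is (5, 5, 5)
  run T_d (needs (2, 2, 3), free (5, 5, 5)); after release of (2, 0, 0) the pool is (7, 5, 5)
  run T_h (needs (7, 2, 3), free (7, 5, 5)); after release of (0, 2, 2) the pool is (7, 7, 7)
  run T_c (needs (6, 2, 6), free (7, 7, 7)); after release of (0, 3, 2) the pool is (7, 10, 9)
  run T_b (needs (5, 5, 7), free (7, 10, 9)); after release of (1, 0, 2) the pool is (8, 10, 11)


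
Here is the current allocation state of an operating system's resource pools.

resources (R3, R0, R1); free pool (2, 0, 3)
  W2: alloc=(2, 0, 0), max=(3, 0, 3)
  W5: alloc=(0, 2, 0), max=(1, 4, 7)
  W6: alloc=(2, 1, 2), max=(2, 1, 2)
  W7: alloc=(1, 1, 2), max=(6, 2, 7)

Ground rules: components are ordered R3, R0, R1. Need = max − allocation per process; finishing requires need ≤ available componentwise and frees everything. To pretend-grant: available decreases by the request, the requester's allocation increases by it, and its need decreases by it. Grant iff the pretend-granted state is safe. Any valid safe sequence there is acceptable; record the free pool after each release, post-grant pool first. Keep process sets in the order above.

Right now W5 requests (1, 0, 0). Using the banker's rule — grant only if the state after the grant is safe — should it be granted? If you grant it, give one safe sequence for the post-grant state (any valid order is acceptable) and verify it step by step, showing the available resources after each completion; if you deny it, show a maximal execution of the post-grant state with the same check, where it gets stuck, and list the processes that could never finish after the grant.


GRANT — the state after the grant stays safe, e.g. via W2, W6, W7, W5.
Key observation: granting shrinks the pool to (1, 0, 3), yet W2 still fits and the chain goes through.
Step-by-step check of the post-grant state:
  pool = (1, 0, 3)
  W2 needs (1, 0, 3) <= (1, 0, 3) -> finishes; pool += (2, 0, 0) = (3, 0, 3)
  W6 needs (0, 0, 0) <= (3, 0, 3) -> finishes; pool += (2, 1, 2) = (5, 1, 5)
  W7 needs (5, 1, 5) <= (5, 1, 5) -> finishes; pool += (1, 1, 2) = (6, 2, 7)
  W5 needs (0, 2, 7) <= (6, 2, 7) -> finishes; pool += (1, 2, 0) = (7, 4, 7)


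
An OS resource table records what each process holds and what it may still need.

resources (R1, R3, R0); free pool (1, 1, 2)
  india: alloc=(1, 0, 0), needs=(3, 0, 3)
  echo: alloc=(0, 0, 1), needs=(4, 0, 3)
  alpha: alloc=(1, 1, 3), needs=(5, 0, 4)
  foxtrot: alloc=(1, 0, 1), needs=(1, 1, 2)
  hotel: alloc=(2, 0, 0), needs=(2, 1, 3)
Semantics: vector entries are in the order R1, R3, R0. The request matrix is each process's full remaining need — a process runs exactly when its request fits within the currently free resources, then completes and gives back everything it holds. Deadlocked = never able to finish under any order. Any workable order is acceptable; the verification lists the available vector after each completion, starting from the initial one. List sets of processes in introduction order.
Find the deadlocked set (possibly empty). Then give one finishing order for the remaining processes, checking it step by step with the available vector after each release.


No process is deadlocked.
Key observation: the pool covers foxtrot at once, and every later process fits after earlier releases.
A valid finishing order for the others: foxtrot, hotel, echo, india, alpha. Step-by-step check:
  pool = (1, 1, 2)
  run foxtrot (needs (1, 1, 2), free (1, 1, 2)); after release of (1, 0, 1) the pool is (2, 1, 3)
  run hotel (needs (2, 1, 3), free (2, 1, 3)); after release of (2, 0, 0) the pool is (4, 1, 3)
  run echo (needs (4, 0, 3), free (4, 1, 3)); after release of (0, 0, 1) the pool is (4, 1, 4)
  run india (needs (3, 0, 3), free (4, 1, 4)); after release of (1, 0, 0) the pool is (5, 1, 4)
  run alpha (needs (5, 0, 4), free (5, 1, 4)); after release of (1, 1, 3) the pool is (6, 2, 7)


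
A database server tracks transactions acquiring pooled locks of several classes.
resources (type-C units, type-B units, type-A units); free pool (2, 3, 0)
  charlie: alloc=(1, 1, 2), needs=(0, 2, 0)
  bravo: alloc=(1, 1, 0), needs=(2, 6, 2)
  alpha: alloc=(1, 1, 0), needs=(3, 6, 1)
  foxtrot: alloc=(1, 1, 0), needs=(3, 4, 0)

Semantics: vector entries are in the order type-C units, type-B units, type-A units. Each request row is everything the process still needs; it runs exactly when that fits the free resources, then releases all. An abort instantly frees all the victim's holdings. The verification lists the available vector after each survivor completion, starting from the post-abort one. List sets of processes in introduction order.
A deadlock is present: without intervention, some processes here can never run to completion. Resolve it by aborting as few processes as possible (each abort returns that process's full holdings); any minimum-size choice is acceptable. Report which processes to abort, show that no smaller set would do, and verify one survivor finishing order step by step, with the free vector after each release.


Minimum abort set: bravo.
Key observation: the deadlocked alpha becomes finishable only because bravo released (1, 1, 0); it completes at step 3 below.
Minimality: the empty abort set fails — the state is deadlocked as it stands.
One survivor order: foxtrot, charlie, alpha. Step-by-step check (post-abort pool first):
  pool = (3, 4, 0)
  run foxtrot (needs (3, 4, 0), free (3, 4, 0)); after release of (1, 1, 0) the pool is (4, 5, 0)
  run charlie (needs (0, 2, 0), free (4, 5, 0)); after release of (1, 1, 2) the pool is (5, 6, 2)
  run alpha (needs (3, 6, 1), free (5, 6, 2)); after release of (1, 1, 0) the pool is (6, 7, 2)


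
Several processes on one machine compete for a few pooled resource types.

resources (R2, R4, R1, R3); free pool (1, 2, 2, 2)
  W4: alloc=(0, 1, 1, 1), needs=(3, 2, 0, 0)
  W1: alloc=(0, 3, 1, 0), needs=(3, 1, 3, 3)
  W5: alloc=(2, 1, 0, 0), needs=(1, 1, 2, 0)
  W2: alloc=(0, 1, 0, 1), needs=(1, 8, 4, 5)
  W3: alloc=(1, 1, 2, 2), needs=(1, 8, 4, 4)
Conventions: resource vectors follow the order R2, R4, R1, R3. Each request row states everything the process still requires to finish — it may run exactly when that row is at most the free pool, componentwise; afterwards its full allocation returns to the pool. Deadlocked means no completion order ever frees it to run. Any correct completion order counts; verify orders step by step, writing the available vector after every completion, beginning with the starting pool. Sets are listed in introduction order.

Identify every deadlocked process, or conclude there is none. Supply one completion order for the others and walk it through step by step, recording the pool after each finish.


The deadlocked set is W2 and W3.
Key observation: the pool after W5, W4, W1 is (3, 7, 4, 3); every surviving request exceeds it in R4, so progress ends there.
A valid finishing order for the others: W5, W4, W1. Walking it through:
  pool = (1, 2, 2, 2)
  W5 needs (1, 1, 2, 0) <= (1, 2, 2, 2) -> finishes; pool += (2, 1, 0, 0) = (3, 3, 2, 2)
  W4 needs (3, 2, 0, 0) <= (3, 3, 2, 2) -> finishes; pool += (0, 1, 1, 1) = (3, 4, 3, 3)
  W1 needs (3, 1, 3, 3) <= (3, 4, 3, 3) -> finishes; pool += (0, 3, 1, 0) = (3, 7, 4, 3)
None of the blocked processes ever fits:
  W2 cannot run: need (1, 8, 4, 5) vs free (3, 7, 4, 3) (insufficient R4 and R3)
  W3 cannot run: need (1, 8, 4, 4) vs free (3, 7, 4, 3) (insufficient R4 and R3)


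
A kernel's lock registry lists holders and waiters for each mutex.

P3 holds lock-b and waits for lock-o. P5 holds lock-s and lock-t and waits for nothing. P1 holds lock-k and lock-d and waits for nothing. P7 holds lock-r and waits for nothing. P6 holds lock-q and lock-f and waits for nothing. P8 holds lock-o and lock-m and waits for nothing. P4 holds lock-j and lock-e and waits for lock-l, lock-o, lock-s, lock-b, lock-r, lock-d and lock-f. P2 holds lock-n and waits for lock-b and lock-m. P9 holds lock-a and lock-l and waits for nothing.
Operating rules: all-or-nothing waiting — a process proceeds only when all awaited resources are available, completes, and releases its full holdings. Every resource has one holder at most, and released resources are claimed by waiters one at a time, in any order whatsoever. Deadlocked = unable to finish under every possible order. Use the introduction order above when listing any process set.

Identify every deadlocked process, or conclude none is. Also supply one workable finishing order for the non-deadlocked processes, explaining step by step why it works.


The deadlocked set is empty.
Key observation: all waits point, directly or indirectly, at processes that can finish, so nothing is permanently blocked.
One completion order for the rest: P8, P6, P3, P1, P7, P2, P9, P5, P4.
Walking it through:
  P8: no waits; runs immediately, freeing lock-o and lock-m
  P6: no waits; runs immediately, freeing lock-q and lock-f
  P3: everything it awaited (lock-o) is free; runs, freeing lock-b
  P1: no waits; runs immediately, freeing lock-k and lock-d
  P7: no waits; runs immediately, freeing lock-r
  P2: everything it awaited (lock-b and lock-m) is free; runs, freeing lock-n
  P9: no waits; runs immediately, freeing lock-a and lock-l
  P5: no waits; runs immediately, freeing lock-s and lock-t
  P4: everything it awaited (lock-l, lock-o, lock-s, lock-b, lock-r, lock-d and lock-f) is free; runs, freeing lock-j and lock-e


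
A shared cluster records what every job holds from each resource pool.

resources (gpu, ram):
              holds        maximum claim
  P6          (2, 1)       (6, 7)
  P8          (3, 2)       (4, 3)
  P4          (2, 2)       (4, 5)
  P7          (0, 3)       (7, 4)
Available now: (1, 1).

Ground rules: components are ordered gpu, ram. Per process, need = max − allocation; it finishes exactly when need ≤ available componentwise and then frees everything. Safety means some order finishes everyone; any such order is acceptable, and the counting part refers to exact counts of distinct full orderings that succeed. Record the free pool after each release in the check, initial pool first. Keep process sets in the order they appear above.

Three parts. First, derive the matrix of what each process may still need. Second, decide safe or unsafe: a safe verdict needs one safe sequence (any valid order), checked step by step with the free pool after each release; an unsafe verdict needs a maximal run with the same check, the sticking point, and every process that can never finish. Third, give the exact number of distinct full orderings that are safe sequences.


(1) Outstanding need per process (order gpu, ram):
  P6: (4, 6)
  P8: (1, 1)
  P4: (2, 3)
  P7: (7, 1)
(2) UNSAFE.
Key observation: after P8, P4 the pool peaks at (6, 5), and each blocked process is short somewhere: P6 on ram; P7 on gpu.
The run P8, P4 cannot be extended any further. Step-by-step check:
  pool = (1, 1)
  P8: need (1, 1) fits (1, 1); releases (3, 2), pool now (4, 3)
  P4: need (2, 3) fits (4, 3); releases (2, 2), pool now (6, 5)
  P6 still needs (4, 6) but only (6, 5) is free — short on ram
  P7 still needs (7, 1) but only (6, 5) is free — short on gpu
Permanently blocked: P6 and P7.
(3) Exactly 0 of the possible complete orderings are safe sequences.


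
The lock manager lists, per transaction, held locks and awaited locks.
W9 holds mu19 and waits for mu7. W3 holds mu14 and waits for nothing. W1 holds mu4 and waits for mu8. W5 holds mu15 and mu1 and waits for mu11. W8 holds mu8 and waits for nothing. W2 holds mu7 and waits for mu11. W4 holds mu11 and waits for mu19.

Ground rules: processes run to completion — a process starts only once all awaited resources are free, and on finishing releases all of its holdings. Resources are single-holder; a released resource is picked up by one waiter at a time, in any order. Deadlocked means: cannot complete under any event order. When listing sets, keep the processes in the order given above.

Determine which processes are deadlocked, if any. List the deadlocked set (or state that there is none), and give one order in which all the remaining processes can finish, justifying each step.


Deadlocked: W9, W5, W2 and W4.
Key observation: the knot is the closed ring of waits W9 -> W2 -> W4 -> W9; W5 waits into the deadlock from upstream.
A valid finishing order for the others: W8, W3, W1.
Step-by-step check:
  W8 waits on nothing -> runs at once and releases mu8
  W3 waits on nothing -> runs at once and releases mu14
  run W1 (all its waits — mu8 — are resolved); releases mu4


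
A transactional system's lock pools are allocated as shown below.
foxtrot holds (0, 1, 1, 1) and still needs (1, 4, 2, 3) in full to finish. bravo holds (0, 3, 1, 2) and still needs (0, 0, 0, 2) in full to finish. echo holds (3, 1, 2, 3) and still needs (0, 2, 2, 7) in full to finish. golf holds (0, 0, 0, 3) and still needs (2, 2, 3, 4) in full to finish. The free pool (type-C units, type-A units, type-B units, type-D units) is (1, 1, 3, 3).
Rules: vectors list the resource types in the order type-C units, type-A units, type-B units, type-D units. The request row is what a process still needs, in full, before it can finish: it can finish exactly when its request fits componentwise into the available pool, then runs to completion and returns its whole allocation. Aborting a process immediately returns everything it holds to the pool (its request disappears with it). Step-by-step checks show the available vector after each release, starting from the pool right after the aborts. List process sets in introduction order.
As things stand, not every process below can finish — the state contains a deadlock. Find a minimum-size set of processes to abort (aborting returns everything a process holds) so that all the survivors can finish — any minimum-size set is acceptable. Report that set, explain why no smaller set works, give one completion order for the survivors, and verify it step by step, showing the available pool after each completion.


Minimum abort set: echo.
Key observation: no ordering could ever have run golf before the abort of echo; with (3, 1, 2, 3) back in the pool it fits at step 1.
No smaller set exists: with zero aborts the deadlock remains.
The survivors complete as golf, bravo, foxtrot. Step-by-step check (starting from the post-abort pool):
  pool = (4, 2, 5, 6)
  golf: need (2, 2, 3, 4) fits (4, 2, 5, 6); releases (0, 0, 0, 3), pool now (4, 2, 5, 9)
  bravo: need (0, 0, 0, 2) fits (4, 2, 5, 9); releases (0, 3, 1, 2), pool now (4, 5, 6, 11)
  foxtrot: need (1, 4, 2, 3) fits (4, 5, 6, 11); releases (0, 1, 1, 1), pool now (4, 6, 7, 12)


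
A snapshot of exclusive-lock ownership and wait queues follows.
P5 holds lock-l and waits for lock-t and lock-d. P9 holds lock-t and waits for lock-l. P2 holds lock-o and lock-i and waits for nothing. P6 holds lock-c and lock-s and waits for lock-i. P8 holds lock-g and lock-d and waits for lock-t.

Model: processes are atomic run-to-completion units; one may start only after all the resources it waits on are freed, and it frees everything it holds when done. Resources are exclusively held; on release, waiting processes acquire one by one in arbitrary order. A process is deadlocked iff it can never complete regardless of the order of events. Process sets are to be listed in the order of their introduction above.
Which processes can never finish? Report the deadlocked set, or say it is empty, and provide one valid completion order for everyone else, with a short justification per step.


Deadlocked set: P5, P9 and P8.
Key observation: P5 -> P9 -> P5 is a circular wait — nothing in it can go first; P8 is caught in further circular waits.
The rest can finish in the order P2, P6.
Walking it through:
  run P2 (it waits on nothing); releases lock-o and lock-i
  P6: everything it awaited (lock-i) is free; runs, freeing lock-c and lock-s


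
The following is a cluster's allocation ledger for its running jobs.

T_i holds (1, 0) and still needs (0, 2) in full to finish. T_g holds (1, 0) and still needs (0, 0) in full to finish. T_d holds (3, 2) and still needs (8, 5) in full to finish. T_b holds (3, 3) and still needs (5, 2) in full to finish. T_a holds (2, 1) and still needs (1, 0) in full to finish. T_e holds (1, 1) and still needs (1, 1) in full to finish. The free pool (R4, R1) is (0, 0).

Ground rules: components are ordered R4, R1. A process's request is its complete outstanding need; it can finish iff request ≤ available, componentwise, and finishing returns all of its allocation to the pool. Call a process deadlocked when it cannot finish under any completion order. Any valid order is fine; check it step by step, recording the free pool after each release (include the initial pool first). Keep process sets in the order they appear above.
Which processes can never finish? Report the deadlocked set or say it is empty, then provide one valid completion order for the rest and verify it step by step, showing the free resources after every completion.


Nothing here is deadlocked.
Key observation: starting with T_g, each completion frees enough for the next — no one is permanently blocked.
A valid finishing order for the others: T_g, T_a, T_e, T_i, T_b, T_d. Step-by-step check:
  pool = (0, 0)
  T_g needs (0, 0) <= (0, 0) -> finishes; pool += (1, 0) = (1, 0)
  T_a needs (1, 0) <= (1, 0) -> finishes; pool += (2, 1) = (3, 1)
  T_e needs (1, 1) <= (3, 1) -> finishes; pool += (1, 1) = (4, 2)
  T_i needs (0, 2) <= (4, 2) -> finishes; pool += (1, 0) = (5, 2)
  T_b needs (5, 2) <= (5, 2) -> finishes; pool += (3, 3) = (8, 5)
  T_d needs (8, 5) <= (8, 5) -> finishes; pool += (3, 2) = (11, 7)


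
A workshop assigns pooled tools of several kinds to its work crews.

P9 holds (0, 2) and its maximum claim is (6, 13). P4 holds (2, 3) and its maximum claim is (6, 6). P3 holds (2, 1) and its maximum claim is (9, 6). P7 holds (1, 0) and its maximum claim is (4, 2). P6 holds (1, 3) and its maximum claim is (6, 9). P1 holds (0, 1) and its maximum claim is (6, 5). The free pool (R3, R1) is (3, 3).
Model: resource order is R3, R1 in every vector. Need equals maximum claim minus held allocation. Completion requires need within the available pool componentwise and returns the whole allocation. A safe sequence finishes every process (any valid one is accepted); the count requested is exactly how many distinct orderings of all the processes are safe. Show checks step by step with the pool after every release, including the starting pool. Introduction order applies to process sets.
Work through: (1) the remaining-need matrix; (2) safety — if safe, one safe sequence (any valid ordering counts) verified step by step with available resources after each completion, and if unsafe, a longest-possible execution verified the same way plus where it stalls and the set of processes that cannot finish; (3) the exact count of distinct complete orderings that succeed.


(1) Need matrix, components ordered R3, R1:
  P9: (6, 11)
  P4: (4, 3)
  P3: (7, 5)
  P7: (3, 2)
  P6: (5, 6)
  P1: (6, 4)
(2) SAFE. One safe sequence: P7, P4, P1, P6, P3, P9.
Key observation: P7 marks the first exact bind of the order: its need (3, 2) fits the free (3, 3) with zero slack on a requested resource.
Walking it through:
  pool = (3, 3)
  run P7 (needs (3, 2), free (3, 3)); after release of (1, 0) the pool is (4, 3)
  run P4 (needs (4, 3), free (4, 3)); after release of (2, 3) the pool is (6, 6)
  run P1 (needs (6, 4), free (6, 6)); after release of (0, 1) the pool is (6, 7)
  run P6 (needs (5, 6), free (6, 7)); after release of (1, 3) the pool is (7, 10)
  run P3 (needs (7, 5), free (7, 10)); after release of (2, 1) the pool is (9, 11)
  run P9 (needs (6, 11), free (9, 11)); after release of (0, 2) the pool is (9, 13)
(3) Exactly 3 of the possible complete orderings are safe sequences.


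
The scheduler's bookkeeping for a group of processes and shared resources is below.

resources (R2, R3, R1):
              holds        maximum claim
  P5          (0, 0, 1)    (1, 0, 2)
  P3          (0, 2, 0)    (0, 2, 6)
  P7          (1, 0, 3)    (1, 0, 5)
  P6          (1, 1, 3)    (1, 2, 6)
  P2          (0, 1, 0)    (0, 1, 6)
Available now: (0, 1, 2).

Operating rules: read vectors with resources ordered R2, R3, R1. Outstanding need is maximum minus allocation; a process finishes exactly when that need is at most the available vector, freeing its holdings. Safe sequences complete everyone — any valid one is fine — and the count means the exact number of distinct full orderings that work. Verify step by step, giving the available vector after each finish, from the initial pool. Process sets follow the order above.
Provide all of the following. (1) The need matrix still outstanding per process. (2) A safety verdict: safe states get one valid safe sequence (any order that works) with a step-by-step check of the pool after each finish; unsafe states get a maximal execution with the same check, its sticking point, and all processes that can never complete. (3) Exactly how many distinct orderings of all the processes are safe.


(1) Remaining need (order R2, R3, R1):
  P5: (1, 0, 1)
  P3: (0, 0, 6)
  P7: (0, 0, 2)
  P6: (0, 1, 3)
  P2: (0, 0, 6)
(2) SAFE. One safe sequence: P7, P5, P2, P6, P3.
Key observation: at P7 the run first touches a limit — (0, 0, 2) against (0, 1, 2), exact on a resource it actually requests.
Walking it through:
  pool = (0, 1, 2)
  P7 needs (0, 0, 2) <= (0, 1, 2) -> finishes; pool += (1, 0, 3) = (1, 1, 5)
  P5 needs (1, 0, 1) <= (1, 1, 5) -> finishes; pool += (0, 0, 1) = (1, 1, 6)
  P2 needs (0, 0, 6) <= (1, 1, 6) -> finishes; pool += (0, 1, 0) = (1, 2, 6)
  P6 needs (0, 1, 3) <= (1, 2, 6) -> finishes; pool += (1, 1, 3) = (2, 3, 9)
  P3 needs (0, 0, 6) <= (2, 3, 9) -> finishes; pool += (0, 2, 0) = (2, 5, 9)
(3) Exactly 12 of the possible complete orderings are safe sequences.


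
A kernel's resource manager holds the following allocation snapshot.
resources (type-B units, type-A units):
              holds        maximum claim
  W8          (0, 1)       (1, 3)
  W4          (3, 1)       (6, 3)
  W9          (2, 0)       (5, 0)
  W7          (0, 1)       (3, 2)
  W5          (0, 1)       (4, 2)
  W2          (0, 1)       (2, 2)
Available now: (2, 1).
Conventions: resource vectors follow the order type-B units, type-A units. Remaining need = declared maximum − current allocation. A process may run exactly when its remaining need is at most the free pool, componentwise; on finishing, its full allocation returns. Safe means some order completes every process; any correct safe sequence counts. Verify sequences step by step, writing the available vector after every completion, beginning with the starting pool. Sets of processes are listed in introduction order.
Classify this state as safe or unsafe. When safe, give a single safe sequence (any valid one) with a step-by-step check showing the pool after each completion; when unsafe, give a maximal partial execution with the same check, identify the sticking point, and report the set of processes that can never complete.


The state is UNSAFE.
Key observation: after W2, W8 complete, (2, 3) is the best the pool ever gets, yet each leftover process wants more type-B units.
A maximal execution: W2, W8 — then nothing else fits. Check, step by step:
  pool = (2, 1)
  run W2 (needs (2, 1), free (2, 1)); after release of (0, 1) the pool is (2, 2)
  run W8 (needs (1, 2), free (2, 2)); after release of (0, 1) the pool is (2, 3)
  W4 still needs (3, 2) but only (2, 3) is free — short on type-B units
  W9 still needs (3, 0) but only (2, 3) is free — short on type-B units
  W7 still needs (3, 1) but only (2, 3) is free — short on type-B units
  W5 still needs (4, 1) but only (2, 3) is free — short on type-B units
Permanently blocked: W4, W9, W7 and W5.


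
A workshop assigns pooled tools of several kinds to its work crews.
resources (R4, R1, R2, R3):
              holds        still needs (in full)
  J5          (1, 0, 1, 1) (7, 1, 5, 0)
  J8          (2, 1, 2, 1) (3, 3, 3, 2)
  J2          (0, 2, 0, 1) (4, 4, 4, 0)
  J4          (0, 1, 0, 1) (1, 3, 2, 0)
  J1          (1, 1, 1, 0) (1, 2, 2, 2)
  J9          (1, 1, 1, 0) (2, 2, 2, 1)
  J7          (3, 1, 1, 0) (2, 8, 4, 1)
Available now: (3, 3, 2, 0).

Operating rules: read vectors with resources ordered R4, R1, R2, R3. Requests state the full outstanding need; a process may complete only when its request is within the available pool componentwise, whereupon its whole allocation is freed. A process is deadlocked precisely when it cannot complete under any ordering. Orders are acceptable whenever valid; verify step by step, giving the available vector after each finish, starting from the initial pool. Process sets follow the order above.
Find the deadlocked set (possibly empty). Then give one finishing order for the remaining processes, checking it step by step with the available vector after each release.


The deadlocked set is J5, J8, J2, J1 and J7.
Key observation: after J4, J9 the pool peaks at (4, 5, 3, 1), and each blocked process is short somewhere: J5 on R4, R2; J8 on R3; J2 on R2; J1 on R3; J7 on R1, R2.
A valid finishing order for the others: J4, J9. Walking it through:
  pool = (3, 3, 2, 0)
  J4 needs (1, 3, 2, 0) <= (3, 3, 2, 0) -> finishes; pool += (0, 1, 0, 1) = (3, 4, 2, 1)
  J9 needs (2, 2, 2, 1) <= (3, 4, 2, 1) -> finishes; pool += (1, 1, 1, 0) = (4, 5, 3, 1)
The stuck group stays short no matter what:
  blocked: J5 wants (7, 1, 5, 0), pool (4, 5, 3, 1) — not enough R4 and R2
  blocked: J8 wants (3, 3, 3, 2), pool (4, 5, 3, 1) — not enough R3
  blocked: J2 wants (4, 4, 4, 0), pool (4, 5, 3, 1) — not enough R2
  blocked: J1 wants (1, 2, 2, 2), pool (4, 5, 3, 1) — not enough R3
  blocked: J7 wants (2, 8, 4, 1), pool (4, 5, 3, 1) — not enough R1 and R2


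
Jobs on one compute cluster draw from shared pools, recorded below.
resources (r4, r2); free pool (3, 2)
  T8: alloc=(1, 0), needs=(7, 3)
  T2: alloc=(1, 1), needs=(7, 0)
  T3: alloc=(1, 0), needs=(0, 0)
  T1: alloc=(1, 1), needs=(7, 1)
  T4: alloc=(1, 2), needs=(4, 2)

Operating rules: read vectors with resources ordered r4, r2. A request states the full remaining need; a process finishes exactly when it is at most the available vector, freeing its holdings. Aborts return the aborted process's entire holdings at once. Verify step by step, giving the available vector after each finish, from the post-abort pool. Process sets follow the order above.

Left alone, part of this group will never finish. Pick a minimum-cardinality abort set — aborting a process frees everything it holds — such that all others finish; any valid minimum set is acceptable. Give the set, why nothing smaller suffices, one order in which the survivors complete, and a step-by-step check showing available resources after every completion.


The answer: abort T8 and T2.
Key observation: T1 was stuck for good until T8 and T2 gave back (2, 1); in the order shown it finishes at step 3.
Why nothing smaller works — every single abort fails: T8 alone leaves T2 blocked (short on r4); T2 alone leaves T8 blocked (short on r4); T3 alone leaves T8 blocked (short on r4); T1 alone leaves T8 blocked (short on r4); T4 alone leaves T8 blocked (short on r4).
One survivor order: T4, T3, T1. Check, step by step (post-abort pool first):
  pool = (5, 3)
  T4: need (4, 2) fits (5, 3); releases (1, 2), pool now (6, 5)
  T3: need (0, 0) fits (6, 5); releases (1, 0), pool now (7, 5)
  T1: need (7, 1) fits (7, 5); releases (1, 1), pool now (8, 6)


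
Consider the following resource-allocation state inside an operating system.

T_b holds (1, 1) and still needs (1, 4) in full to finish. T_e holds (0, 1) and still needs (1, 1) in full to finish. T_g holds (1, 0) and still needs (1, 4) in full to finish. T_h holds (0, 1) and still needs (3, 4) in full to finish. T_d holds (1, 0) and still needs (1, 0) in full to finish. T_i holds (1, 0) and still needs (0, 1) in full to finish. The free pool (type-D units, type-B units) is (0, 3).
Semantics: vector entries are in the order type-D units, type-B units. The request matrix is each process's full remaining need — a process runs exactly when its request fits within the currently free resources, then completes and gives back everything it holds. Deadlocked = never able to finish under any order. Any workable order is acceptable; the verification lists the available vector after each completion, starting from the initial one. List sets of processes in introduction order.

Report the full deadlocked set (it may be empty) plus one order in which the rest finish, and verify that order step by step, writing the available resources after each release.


The deadlocked set is empty.
Key observation: T_i fits the free pool immediately, and its release cascades until everyone finishes.
The rest can finish in the order T_i, T_d, T_e, T_b, T_h, T_g. Verifying each step:
  pool = (0, 3)
  run T_i (needs (0, 1), free (0, 3)); after release of (1, 0) the pool is (1, 3)
  run T_d (needs (1, 0), free (1, 3)); after release of (1, 0) the pool is (2, 3)
  run T_e (needs (1, 1), free (2, 3)); after release of (0, 1) the pool is (2, 4)
  run T_b (needs (1, 4), free (2, 4)); after release of (1, 1) the pool is (3, 5)
  run T_h (needs (3, 4), free (3, 5)); after release of (0, 1) the pool is (3, 6)
  run T_g (needs (1, 4), free (3, 6)); after release of (1, 0) the pool is (4, 6)


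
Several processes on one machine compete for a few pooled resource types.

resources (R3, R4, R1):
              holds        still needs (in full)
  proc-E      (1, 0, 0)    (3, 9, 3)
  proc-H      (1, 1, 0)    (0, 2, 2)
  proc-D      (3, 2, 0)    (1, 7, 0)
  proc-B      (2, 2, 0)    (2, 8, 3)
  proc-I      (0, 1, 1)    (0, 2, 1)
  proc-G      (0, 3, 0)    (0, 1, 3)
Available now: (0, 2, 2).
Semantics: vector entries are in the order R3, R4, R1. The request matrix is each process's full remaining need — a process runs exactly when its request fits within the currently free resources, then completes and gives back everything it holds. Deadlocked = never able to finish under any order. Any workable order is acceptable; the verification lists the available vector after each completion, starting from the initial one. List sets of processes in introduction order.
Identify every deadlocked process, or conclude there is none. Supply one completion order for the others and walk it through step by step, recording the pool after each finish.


The deadlocked set is empty.
Key observation: no deadlock: proc-I fits now, and the freed resources carry the rest through.
One completion order for the rest: proc-I, proc-G, proc-H, proc-D, proc-B, proc-E. Step-by-step check:
  pool = (0, 2, 2)
  proc-I: need (0, 2, 1) fits (0, 2, 2); releases (0, 1, 1), pool now (0, 3, 3)
  proc-G: need (0, 1, 3) fits (0, 3, 3); releases (0, 3, 0), pool now (0, 6, 3)
  proc-H: need (0, 2, 2) fits (0, 6, 3); releases (1, 1, 0), pool now (1, 7, 3)
  proc-D: need (1, 7, 0) fits (1, 7, 3); releases (3, 2, 0), pool now (4, 9, 3)
  proc-B: need (2, 8, 3) fits (4, 9, 3); releases (2, 2, 0), pool now (6, 11, 3)
  proc-E: need (3, 9, 3) fits (6, 11, 3); releases (1, 0, 0), pool now (7, 11, 3)


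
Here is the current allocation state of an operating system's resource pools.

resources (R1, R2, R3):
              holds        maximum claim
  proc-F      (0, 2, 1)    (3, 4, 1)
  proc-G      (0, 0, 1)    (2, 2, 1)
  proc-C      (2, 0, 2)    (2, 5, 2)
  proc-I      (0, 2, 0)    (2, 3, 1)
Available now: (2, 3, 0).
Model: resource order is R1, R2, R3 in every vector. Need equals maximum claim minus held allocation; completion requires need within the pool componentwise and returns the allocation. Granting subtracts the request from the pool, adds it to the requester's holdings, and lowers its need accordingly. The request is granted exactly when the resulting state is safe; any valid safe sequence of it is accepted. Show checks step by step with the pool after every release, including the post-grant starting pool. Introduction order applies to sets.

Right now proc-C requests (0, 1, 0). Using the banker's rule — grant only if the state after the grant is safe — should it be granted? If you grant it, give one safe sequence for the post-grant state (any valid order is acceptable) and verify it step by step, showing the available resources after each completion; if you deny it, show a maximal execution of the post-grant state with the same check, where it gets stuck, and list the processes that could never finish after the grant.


GRANT — the state after the grant stays safe, e.g. via proc-G, proc-I, proc-C, proc-F.
Key observation: the transfer keeps a workable pool ((2, 2, 0)); proc-G starts the safe sequence.
Check on the post-grant state, step by step:
  pool = (2, 2, 0)
  run proc-G (needs (2, 2, 0), free (2, 2, 0)); after release of (0, 0, 1) the pool is (2, 2, 1)
  run proc-I (needs (2, 1, 1), free (2, 2, 1)); after release of (0, 2, 0) the pool is (2, 4, 1)
  run proc-C (needs (0, 4, 0), free (2, 4, 1)); after release of (2, 1, 2) the pool is (4, 5, 3)
  run proc-F (needs (3, 2, 0), free (4, 5, 3)); after release of (0, 2, 1) the pool is (4, 7, 4)


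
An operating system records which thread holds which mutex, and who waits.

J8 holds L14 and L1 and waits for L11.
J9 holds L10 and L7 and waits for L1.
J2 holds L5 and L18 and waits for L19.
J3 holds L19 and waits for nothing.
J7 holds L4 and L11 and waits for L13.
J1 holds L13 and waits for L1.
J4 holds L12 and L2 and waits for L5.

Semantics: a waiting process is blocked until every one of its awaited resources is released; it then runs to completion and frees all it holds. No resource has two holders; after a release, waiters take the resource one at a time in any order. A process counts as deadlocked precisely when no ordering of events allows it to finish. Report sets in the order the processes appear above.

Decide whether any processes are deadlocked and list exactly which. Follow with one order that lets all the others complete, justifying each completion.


The deadlocked set is J8, J9, J7 and J1.
Key observation: along J8 -> J7 -> J1 -> J8, each member waits on what the next one holds — a deadlock; J9 waits into the deadlock from upstream.
The rest can finish in the order J3, J2, J4.
Step-by-step check:
  run J3 (it waits on nothing); releases L19
  run J2 (all its waits — L19 — are resolved); releases L5 and L18
  run J4 (all its waits — L5 — are resolved); releases L12 and L2


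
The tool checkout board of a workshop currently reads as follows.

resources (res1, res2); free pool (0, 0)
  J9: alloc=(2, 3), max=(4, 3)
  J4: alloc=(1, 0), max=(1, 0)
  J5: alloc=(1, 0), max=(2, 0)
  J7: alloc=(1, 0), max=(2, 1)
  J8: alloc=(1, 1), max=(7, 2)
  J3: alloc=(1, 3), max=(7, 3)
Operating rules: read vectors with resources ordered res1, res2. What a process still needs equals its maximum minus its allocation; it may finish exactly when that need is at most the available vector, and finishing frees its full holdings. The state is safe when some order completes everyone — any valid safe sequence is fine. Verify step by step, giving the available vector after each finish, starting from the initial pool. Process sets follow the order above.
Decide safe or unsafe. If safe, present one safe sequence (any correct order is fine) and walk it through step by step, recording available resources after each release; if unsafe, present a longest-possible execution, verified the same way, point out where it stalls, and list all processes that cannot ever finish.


UNSAFE — no complete ordering exists.
Key observation: the wall is res1: completing J4, J5, J9, J7 brings the pool only to (5, 3), and all the rest need more.
Going as far as possible: J4, J5, J9, J7; after that, nothing fits. Check, step by step:
  pool = (0, 0)
  J4: need (0, 0) fits (0, 0); releases (1, 0), pool now (1, 0)
  J5: need (1, 0) fits (1, 0); releases (1, 0), pool now (2, 0)
  J9: need (2, 0) fits (2, 0); releases (2, 3), pool now (4, 3)
  J7: need (1, 1) fits (4, 3); releases (1, 0), pool now (5, 3)
  J8 still needs (6, 1) but only (5, 3) is free — short on res1
  J3 still needs (6, 0) but only (5, 3) is free — short on res1
Permanently blocked: J8 and J3.


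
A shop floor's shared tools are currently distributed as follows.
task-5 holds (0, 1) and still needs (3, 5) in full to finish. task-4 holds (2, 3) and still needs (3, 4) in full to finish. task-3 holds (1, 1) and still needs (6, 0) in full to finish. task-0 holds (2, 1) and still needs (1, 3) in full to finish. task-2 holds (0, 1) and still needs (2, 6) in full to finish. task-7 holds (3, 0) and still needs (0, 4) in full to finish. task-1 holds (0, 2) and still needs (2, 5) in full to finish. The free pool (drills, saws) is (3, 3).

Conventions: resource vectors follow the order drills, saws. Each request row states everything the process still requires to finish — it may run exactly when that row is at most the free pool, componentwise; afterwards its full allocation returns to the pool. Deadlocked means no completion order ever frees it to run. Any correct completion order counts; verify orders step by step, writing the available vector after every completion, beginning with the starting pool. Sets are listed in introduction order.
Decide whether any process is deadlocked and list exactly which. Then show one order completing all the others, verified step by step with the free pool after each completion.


Nothing here is deadlocked.
Key observation: there is always a runnable process — task-0 first — so the state unwinds completely.
A valid finishing order for the others: task-0, task-4, task-5, task-2, task-7, task-3, task-1. Check, step by step:
  pool = (3, 3)
  task-0 needs (1, 3) <= (3, 3) -> finishes; pool += (2, 1) = (5, 4)
  task-4 needs (3, 4) <= (5, 4) -> finishes; pool += (2, 3) = (7, 7)
  task-5 needs (3, 5) <= (7, 7) -> finishes; pool += (0, 1) = (7, 8)
  task-2 needs (2, 6) <= (7, 8) -> finishes; pool += (0, 1) = (7, 9)
  task-7 needs (0, 4) <= (7, 9) -> finishes; pool += (3, 0) = (10, 9)
  task-3 needs (6, 0) <= (10, 9) -> finishes; pool += (1, 1) = (11, 10)
  task-1 needs (2, 5) <= (11, 10) -> finishes; pool += (0, 2) = (11, 12)


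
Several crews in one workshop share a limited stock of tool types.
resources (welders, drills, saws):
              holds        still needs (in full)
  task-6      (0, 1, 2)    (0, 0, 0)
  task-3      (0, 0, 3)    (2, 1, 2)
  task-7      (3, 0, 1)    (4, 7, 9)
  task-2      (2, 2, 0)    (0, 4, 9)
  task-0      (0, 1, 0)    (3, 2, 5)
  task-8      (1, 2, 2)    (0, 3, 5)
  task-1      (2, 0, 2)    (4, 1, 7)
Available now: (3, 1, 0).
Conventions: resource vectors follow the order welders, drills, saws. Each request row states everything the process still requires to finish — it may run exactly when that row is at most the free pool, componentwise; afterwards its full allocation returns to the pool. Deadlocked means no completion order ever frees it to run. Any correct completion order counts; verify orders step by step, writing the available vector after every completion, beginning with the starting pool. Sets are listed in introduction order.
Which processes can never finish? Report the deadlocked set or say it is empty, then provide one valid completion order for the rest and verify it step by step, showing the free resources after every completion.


No process is deadlocked.
Key observation: starting with task-6, each completion frees enough for the next — no one is permanently blocked.
One completion order for the rest: task-6, task-3, task-0, task-8, task-1, task-2, task-7. Check, step by step:
  pool = (3, 1, 0)
  run task-6 (needs (0, 0, 0), free (3, 1, 0)); after release of (0, 1, 2) the pool is (3, 2, 2)
  run task-3 (needs (2, 1, 2), free (3, 2, 2)); after release of (0, 0, 3) the pool is (3, 2, 5)
  run task-0 (needs (3, 2, 5), free (3, 2, 5)); after release of (0, 1, 0) the pool is (3, 3, 5)
  run task-8 (needs (0, 3, 5), free (3, 3, 5)); after release of (1, 2, 2) the pool is (4, 5, 7)
  run task-1 (needs (4, 1, 7), free (4, 5, 7)); after release of (2, 0, 2) the pool is (6, 5, 9)
  run task-2 (needs (0, 4, 9), free (6, 5, 9)); after release of (2, 2, 0) the pool is (8, 7, 9)
  run task-7 (needs (4, 7, 9), free (8, 7, 9)); after release of (3, 0, 1) the pool is (11, 7, 10)
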